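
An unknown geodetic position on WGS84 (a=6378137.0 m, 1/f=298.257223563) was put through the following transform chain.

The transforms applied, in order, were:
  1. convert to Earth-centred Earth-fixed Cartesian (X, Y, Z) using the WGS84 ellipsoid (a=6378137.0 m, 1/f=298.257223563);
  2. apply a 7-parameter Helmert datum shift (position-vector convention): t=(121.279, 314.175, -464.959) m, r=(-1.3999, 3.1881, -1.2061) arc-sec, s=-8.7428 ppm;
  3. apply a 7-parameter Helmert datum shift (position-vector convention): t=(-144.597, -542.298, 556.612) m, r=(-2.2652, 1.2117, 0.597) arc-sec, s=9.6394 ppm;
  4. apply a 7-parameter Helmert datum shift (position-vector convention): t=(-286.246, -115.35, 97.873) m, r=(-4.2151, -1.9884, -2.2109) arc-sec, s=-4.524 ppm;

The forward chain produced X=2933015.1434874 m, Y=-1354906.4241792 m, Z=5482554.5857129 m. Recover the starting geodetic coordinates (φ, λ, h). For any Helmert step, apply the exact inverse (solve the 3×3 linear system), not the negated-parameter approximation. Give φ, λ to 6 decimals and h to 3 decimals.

start: X=2933015.1435, Y=-1354906.4242, Z=5482554.5857 m
→ Helmert⁻¹: X=2933382.0332, Y=-1354877.7966, Z=5482425.5501
→ Helmert⁻¹: X=2933462.2301, Y=-1354391.1355, Z=5481818.4554
→ Helmert⁻¹: X=2933289.7811, Y=-1354737.2109, Z=5482367.4887
→ geod (Bowring, a=6378137.000): φ=59.65514700°, λ=-24.78981100°, h=1390.8370 m

φ=59.655147°, λ=-24.789811°, h=1390.837 m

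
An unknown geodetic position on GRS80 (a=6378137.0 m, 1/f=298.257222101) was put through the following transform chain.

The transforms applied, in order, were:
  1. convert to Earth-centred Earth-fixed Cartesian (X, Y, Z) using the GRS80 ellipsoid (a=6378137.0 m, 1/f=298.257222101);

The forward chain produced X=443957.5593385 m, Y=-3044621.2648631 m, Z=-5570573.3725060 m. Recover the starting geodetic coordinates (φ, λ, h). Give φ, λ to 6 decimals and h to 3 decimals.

φ=-61.249151°, λ=-81.703771°, h=2080.188 m

start: X=443957.5593, Y=-3044621.2649, Z=-5570573.3725 m
→ geod (Bowring, a=6378137.000): φ=-61.24915100°, λ=-81.70377100°, h=2080.1880 m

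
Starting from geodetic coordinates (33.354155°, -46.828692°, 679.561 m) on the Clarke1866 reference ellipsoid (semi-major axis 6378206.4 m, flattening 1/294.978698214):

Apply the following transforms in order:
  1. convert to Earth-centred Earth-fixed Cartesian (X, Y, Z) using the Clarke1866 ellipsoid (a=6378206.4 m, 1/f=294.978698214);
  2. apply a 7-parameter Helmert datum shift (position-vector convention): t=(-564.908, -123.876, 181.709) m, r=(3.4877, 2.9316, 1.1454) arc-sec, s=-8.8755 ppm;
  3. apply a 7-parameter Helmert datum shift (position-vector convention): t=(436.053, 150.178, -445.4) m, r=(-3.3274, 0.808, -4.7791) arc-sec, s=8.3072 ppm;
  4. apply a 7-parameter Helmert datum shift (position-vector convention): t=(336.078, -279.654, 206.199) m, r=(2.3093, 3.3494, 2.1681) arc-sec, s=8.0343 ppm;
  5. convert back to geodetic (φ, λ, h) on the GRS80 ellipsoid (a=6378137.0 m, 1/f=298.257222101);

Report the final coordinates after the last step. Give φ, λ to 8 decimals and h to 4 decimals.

start: φ=33.354155°, λ=-46.828692°, h=679.561 m
→ ECEF (a=6378206.400, f=1/294.978698214): X=3649198.2516, Y=-3889903.2029, Z=3487024.0769
→ Helmert 7p (PV): X=3648672.1157, Y=-3890031.2510, Z=3487057.1988
→ Helmert 7p (PV): X=3649062.0072, Y=-3889941.6752, Z=3486689.2268
→ Helmert 7p (PV): X=3649524.9099, Y=-3890253.2622, Z=3486820.6323
→ geod (Bowring, a=6378137.000): φ=33.34828256°, λ=-46.82870563°, h=965.3199 m

φ=33.34828256°, λ=-46.82870563°, h=965.3199 m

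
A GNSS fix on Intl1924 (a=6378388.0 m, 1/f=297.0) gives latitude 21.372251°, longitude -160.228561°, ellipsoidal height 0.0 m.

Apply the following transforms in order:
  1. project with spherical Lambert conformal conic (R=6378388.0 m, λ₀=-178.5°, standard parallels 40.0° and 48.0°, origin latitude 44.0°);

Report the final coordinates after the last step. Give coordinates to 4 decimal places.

E=2014031.3689 m, N=-2351408.2055 m

start: φ=21.372251°, λ=-160.228561°, h=0.000 m
→ lcc (R=6378388.0, λ₀=-178.5°): E=2014031.3689, N=-2351408.2055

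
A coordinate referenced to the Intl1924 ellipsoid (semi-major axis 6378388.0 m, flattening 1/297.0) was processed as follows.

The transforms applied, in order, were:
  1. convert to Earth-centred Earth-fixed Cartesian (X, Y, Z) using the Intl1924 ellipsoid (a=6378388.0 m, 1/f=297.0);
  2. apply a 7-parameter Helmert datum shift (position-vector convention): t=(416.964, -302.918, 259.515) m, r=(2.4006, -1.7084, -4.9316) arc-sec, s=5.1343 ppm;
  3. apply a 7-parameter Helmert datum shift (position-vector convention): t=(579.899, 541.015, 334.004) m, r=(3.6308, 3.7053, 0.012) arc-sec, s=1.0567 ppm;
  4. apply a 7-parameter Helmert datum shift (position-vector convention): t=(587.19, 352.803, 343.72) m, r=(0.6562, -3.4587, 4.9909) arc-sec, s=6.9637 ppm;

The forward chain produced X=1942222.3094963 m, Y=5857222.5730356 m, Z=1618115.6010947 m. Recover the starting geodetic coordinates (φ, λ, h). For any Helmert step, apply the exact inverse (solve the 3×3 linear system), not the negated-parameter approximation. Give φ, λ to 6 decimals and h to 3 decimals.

start: X=1942222.3095, Y=5857222.5730, Z=1618115.6011 m
→ Helmert⁻¹: X=1941790.4389, Y=5856787.1467, Z=1617709.4226
→ Helmert⁻¹: X=1941179.7764, Y=5856268.2993, Z=1617305.4948
→ Helmert⁻¹: X=1940626.2145, Y=5856606.3654, Z=1616953.4424
→ geod (Bowring, a=6378388.000): φ=14.78069200°, λ=71.66703500°, h=1118.1860 m

φ=14.780692°, λ=71.667035°, h=1118.186 m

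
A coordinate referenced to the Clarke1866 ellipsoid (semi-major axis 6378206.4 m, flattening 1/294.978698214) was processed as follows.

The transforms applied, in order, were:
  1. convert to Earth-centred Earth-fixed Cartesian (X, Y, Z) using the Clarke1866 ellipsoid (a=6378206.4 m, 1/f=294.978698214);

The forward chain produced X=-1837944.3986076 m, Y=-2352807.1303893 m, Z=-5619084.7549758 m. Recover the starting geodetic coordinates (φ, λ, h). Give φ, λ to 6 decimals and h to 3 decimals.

start: X=-1837944.3986, Y=-2352807.1304, Z=-5619084.7550 m
→ geod (Bowring, a=6378206.400): φ=-62.17783600°, λ=-127.99591700°, h=1681.3940 m

φ=-62.177836°, λ=-127.995917°, h=1681.394 m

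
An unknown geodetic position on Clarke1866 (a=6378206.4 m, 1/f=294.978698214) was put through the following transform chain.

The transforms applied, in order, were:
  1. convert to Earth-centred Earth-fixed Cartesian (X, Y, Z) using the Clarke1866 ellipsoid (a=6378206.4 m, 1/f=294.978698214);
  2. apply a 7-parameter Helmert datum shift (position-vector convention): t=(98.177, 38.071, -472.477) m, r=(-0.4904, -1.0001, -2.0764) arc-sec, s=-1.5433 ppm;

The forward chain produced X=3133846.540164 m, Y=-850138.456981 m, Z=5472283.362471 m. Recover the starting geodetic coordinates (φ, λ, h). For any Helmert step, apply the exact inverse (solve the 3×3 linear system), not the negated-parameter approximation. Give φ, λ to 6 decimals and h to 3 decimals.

φ=59.489181°, λ=-15.178338°, h=1325.488 m

start: X=3133846.5402, Y=-850138.4570, Z=5472283.3625 m
→ Helmert⁻¹: X=3133788.2930, Y=-850159.3048, Z=5472747.0698
→ geod (Bowring, a=6378206.400): φ=59.48918100°, λ=-15.17833800°, h=1325.4880 m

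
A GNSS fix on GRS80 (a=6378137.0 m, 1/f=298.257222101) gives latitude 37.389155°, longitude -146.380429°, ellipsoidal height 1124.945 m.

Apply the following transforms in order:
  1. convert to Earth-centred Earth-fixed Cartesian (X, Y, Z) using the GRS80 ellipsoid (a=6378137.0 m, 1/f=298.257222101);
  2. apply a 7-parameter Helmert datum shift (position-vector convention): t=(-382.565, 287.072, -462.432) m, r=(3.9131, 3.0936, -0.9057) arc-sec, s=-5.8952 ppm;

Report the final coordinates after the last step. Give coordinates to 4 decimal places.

start: φ=37.389155°, λ=-146.380429°, h=1124.945 m
→ ECEF (a=6378137.000, f=1/298.257222101): X=-4225931.0719, Y=-2809783.0419, Z=3852479.9307
→ Helmert 7p (PV): X=-4226243.2818, Y=-2809533.9358, Z=3852004.8637

X=-4226243.2818 m, Y=-2809533.9358 m, Z=3852004.8637 m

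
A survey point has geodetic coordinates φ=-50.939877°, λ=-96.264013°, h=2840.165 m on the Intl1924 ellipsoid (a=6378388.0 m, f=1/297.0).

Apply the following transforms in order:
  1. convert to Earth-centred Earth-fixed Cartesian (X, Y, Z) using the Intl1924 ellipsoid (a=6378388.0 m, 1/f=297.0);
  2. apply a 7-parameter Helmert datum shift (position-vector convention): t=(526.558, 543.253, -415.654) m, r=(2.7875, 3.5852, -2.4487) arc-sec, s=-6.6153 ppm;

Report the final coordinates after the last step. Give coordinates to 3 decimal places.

start: φ=-50.939877°, λ=-96.264013°, h=2840.165 m
→ ECEF (a=6378388.000, f=1/297.0): X=-439626.9671, Y=-4005153.4317, Z=-4931633.8012
→ Helmert 7p (PV): X=-439230.7671, Y=-4004511.8178, Z=-4932063.3156

X=-439230.767 m, Y=-4004511.818 m, Z=-4932063.316 m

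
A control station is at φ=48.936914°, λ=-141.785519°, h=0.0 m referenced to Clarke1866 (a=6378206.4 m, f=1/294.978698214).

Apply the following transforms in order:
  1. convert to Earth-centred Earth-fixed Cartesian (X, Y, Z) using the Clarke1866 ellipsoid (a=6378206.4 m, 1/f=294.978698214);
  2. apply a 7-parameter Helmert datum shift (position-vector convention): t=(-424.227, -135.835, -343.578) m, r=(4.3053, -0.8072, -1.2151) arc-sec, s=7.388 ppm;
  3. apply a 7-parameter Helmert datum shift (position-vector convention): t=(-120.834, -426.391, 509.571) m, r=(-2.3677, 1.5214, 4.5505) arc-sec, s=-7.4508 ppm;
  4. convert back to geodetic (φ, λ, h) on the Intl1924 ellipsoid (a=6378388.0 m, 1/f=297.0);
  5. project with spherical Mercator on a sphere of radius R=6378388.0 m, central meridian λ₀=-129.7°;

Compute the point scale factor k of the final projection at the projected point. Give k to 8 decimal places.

1.52215006

start: φ=48.936914°, λ=-141.785519°, h=0.000 m
→ ECEF (a=6378206.400, f=1/294.978698214): X=-3298262.4869, Y=-2596826.7277, Z=4785748.7097
→ Helmert 7p (PV): X=-3298745.1082, Y=-2597062.2101, Z=4785373.3781
→ Helmert 7p (PV): X=-3298748.7729, Y=-2597487.0949, Z=4785901.4368
→ geod (Bowring, a=6378388.000): φ=48.93115059°, λ=-141.78254370°, h=369.7270 m
→ into merc (λ₀=-129.7°): φ=48.93115059°, λ−λ₀=-12.08254370°
scale k = 1.52215006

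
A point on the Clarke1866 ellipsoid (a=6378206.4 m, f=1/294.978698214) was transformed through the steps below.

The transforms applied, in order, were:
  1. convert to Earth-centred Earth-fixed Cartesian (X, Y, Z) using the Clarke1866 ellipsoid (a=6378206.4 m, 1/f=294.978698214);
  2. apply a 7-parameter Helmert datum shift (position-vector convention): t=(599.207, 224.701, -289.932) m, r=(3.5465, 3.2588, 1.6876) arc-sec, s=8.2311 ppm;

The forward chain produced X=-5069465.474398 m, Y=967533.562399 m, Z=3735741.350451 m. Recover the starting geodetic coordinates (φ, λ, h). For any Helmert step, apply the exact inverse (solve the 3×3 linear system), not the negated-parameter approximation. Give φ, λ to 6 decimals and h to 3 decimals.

φ=36.081860°, λ=169.197402°, h=947.405 m

start: X=-5069465.4744, Y=967533.5624, Z=3735741.3505 m
→ Helmert⁻¹: X=-5070074.0584, Y=967406.6162, Z=3735903.7949
→ geod (Bowring, a=6378206.400): φ=36.08186000°, λ=169.19740200°, h=947.4050 m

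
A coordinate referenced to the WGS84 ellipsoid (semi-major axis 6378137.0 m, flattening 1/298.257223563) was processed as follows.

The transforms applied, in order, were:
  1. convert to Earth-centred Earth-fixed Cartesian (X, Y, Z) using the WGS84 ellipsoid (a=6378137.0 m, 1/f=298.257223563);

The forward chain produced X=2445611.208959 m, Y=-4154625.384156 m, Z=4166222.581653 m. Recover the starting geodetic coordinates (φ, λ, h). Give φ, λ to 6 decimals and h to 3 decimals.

φ=41.023464°, λ=-59.516898°, h=2792.836 m

start: X=2445611.2090, Y=-4154625.3842, Z=4166222.5817 m
→ geod (Bowring, a=6378137.000): φ=41.02346400°, λ=-59.51689800°, h=2792.8360 m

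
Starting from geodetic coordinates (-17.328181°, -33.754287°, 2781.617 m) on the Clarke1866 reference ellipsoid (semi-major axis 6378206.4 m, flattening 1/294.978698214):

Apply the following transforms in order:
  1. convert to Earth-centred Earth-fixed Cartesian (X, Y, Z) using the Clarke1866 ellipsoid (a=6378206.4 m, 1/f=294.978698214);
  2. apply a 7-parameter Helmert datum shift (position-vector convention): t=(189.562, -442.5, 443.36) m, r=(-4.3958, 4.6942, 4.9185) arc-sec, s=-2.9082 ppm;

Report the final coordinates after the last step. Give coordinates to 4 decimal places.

start: φ=-17.328181°, λ=-33.754287°, h=2781.617 m
→ ECEF (a=6378206.400, f=1/294.978698214): X=5066067.3209, Y=-3385586.2779, Z=-1888250.0249
→ Helmert 7p (PV): X=5066279.9078, Y=-3385938.3702, Z=-1887844.3158

X=5066279.9078 m, Y=-3385938.3702 m, Z=-1887844.3158 m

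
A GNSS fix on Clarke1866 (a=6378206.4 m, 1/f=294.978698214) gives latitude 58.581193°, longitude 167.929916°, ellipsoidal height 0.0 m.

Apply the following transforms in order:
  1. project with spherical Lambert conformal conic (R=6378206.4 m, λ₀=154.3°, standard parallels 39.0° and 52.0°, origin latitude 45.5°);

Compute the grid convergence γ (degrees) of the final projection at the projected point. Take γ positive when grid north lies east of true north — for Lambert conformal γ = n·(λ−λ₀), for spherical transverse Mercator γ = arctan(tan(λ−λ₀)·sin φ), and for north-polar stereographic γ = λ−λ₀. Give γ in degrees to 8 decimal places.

9.74257557

start: φ=58.581193°, λ=167.929916°, h=0.000 m
→ into lcc (λ₀=154.3°): φ=58.58119300°, λ−λ₀=13.62991600°
convergence γ = 9.74257557°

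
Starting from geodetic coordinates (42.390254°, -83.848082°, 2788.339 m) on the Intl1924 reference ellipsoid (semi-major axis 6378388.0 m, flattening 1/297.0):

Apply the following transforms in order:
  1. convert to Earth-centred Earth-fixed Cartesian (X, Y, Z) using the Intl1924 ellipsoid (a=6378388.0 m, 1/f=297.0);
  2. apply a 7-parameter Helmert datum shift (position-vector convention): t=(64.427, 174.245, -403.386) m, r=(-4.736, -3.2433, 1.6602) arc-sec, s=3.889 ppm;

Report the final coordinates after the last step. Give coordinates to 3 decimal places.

X=505872.920 m, Y=-4692718.733 m, Z=4279401.740 m

start: φ=42.390254°, λ=-83.848082°, h=2788.339 m
→ ECEF (a=6378388.000, f=1/297.0): X=505836.0462, Y=-4692977.0634, Z=4279672.7733
→ Helmert 7p (PV): X=505872.9200, Y=-4692718.7330, Z=4279401.7396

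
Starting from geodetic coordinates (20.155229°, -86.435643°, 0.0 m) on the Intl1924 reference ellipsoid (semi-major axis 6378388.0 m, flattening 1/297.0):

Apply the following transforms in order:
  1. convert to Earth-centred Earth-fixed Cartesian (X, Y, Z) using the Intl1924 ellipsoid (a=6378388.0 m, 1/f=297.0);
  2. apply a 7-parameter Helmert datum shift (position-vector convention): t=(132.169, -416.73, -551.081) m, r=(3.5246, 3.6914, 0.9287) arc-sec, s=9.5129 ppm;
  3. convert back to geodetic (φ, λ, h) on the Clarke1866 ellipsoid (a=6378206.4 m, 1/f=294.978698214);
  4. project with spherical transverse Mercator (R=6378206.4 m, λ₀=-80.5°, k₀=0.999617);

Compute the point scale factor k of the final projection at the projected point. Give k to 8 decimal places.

1.00435866

start: φ=20.155229°, λ=-86.435643°, h=0.000 m
→ ECEF (a=6378388.000, f=1/297.0): X=372407.5520, Y=-5978595.3743, Z=2183864.5224
→ Helmert 7p (PV): X=372609.2661, Y=-5979104.6190, Z=2183225.3898
→ geod (Bowring, a=6378206.400): φ=20.14904264°, λ=-86.43402031°, h=467.6710 m
→ into tm (λ₀=-80.5°): φ=20.14904264°, λ−λ₀=-5.93402031°
scale k = 1.00435866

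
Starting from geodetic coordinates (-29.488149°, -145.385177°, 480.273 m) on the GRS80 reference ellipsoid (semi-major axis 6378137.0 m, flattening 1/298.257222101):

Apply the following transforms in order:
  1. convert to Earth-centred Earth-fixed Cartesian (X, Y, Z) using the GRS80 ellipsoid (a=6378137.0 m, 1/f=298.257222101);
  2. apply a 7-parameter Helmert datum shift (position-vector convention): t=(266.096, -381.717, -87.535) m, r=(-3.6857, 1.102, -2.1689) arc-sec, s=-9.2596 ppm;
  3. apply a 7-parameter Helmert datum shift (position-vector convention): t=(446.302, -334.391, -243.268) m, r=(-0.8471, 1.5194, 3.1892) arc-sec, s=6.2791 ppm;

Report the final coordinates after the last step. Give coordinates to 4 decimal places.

X=-4572505.2193 m, Y=-3157388.7411 m, Z=-3121541.7796 m

start: φ=-29.488149°, λ=-145.385177°, h=480.273 m
→ ECEF (a=6378137.000, f=1/298.257222101): X=-4573207.2010, Y=-3156590.8274, Z=-3121347.7675
→ Helmert 7p (PV): X=-4572948.6267, Y=-3156951.0024, Z=-3121325.5634
→ Helmert 7p (PV): X=-4572505.2193, Y=-3157388.7411, Z=-3121541.7796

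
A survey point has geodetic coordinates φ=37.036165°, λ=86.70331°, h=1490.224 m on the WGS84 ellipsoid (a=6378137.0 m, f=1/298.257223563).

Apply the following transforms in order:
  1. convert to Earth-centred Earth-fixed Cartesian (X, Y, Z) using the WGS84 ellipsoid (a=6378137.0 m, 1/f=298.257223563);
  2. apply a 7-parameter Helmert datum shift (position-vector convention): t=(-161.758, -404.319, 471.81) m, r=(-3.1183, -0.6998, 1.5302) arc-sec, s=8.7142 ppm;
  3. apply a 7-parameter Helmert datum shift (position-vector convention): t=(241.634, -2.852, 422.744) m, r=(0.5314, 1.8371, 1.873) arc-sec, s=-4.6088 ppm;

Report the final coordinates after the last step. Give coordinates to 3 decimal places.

X=293229.622 m, Y=5089995.039 m, Z=3822340.110 m

start: φ=37.036165°, λ=86.703310°, h=1490.224 m
→ ECEF (a=6378137.000, f=1/298.257223563): X=293211.4503, Y=5090328.5475, Z=3821495.3266
→ Helmert 7p (PV): X=293001.5185, Y=5090028.5355, Z=3821924.4767
→ Helmert 7p (PV): X=293229.6219, Y=5089995.0388, Z=3822340.1100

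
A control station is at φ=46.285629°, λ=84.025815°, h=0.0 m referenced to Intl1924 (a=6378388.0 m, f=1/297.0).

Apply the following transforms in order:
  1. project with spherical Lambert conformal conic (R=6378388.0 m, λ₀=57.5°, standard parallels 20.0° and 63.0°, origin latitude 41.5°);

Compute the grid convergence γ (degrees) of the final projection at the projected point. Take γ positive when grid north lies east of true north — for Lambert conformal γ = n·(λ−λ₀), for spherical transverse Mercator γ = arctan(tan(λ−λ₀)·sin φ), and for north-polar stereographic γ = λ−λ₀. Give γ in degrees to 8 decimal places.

18.02759041

start: φ=46.285629°, λ=84.025815°, h=0.000 m
→ into lcc (λ₀=57.5°): φ=46.28562900°, λ−λ₀=26.52581500°
convergence γ = 18.02759041°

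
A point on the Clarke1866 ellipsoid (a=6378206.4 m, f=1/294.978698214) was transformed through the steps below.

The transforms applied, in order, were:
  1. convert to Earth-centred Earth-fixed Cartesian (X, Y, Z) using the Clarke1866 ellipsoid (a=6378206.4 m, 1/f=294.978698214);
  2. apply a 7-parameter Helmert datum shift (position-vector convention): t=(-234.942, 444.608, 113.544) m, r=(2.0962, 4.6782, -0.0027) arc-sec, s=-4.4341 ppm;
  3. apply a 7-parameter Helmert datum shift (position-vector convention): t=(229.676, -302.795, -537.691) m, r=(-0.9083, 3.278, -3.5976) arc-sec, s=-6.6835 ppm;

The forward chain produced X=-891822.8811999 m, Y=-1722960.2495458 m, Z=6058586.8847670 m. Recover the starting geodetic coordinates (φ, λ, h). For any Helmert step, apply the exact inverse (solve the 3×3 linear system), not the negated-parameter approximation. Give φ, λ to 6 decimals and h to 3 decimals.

start: X=-891822.8812, Y=-1722960.2495, Z=6058586.8848 m
→ Helmert⁻¹: X=-892124.7654, Y=-1722711.2100, Z=6059143.3083
→ Helmert⁻¹: X=-892031.1783, Y=-1723101.8942, Z=6059053.9103
→ geod (Bowring, a=6378206.400): φ=72.35586600°, λ=-117.37011300°, h=3562.8640 m

φ=72.355866°, λ=-117.370113°, h=3562.864 m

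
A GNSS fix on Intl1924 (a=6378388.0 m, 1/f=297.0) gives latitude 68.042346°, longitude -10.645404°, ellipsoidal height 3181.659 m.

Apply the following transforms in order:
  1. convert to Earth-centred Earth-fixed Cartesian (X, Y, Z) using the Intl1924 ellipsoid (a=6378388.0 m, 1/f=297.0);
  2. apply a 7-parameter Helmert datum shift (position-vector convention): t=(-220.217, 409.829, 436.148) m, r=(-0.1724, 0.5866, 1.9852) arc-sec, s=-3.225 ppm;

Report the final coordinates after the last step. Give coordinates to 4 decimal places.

X=2351736.0730 m, Y=-441644.6803 m, Z=5896358.5541 m

start: φ=68.042346°, λ=-10.645404°, h=3181.659 m
→ ECEF (a=6378388.000, f=1/297.0): X=2351942.8527, Y=-442083.4991, Z=5895947.7398
→ Helmert 7p (PV): X=2351736.0730, Y=-441644.6803, Z=5896358.5541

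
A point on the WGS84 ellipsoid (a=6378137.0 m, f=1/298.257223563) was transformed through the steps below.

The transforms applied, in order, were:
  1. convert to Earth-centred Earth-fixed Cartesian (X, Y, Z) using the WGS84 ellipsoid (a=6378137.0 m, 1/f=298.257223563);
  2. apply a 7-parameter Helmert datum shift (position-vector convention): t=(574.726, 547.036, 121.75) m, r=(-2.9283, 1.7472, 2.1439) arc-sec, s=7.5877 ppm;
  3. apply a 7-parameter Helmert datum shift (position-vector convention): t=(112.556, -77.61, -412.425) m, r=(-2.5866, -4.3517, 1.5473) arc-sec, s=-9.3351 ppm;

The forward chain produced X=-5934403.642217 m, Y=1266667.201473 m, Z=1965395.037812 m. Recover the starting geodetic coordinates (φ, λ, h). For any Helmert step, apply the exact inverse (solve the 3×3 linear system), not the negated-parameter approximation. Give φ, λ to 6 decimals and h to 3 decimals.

start: X=-5934403.6422, Y=1266667.2015, Z=1965395.0378 m
→ Helmert⁻¹: X=-5934520.6180, Y=1266776.5011, Z=1965966.9040
→ Helmert⁻¹: X=-5935053.8009, Y=1266253.6379, Z=1965797.9407
→ geod (Bowring, a=6378137.000): φ=18.06166100°, λ=167.95642000°, h=2980.0690 m

φ=18.061661°, λ=167.956420°, h=2980.069 m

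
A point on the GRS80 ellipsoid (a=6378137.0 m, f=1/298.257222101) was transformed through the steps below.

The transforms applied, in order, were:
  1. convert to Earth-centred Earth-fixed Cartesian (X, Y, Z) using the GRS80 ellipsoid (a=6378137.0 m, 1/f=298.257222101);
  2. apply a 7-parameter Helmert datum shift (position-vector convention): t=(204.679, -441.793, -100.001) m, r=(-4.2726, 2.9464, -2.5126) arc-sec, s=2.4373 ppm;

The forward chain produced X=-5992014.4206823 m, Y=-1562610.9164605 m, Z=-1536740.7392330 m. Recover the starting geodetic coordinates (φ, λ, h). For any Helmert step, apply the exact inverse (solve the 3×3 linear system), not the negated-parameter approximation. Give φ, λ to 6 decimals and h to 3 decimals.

start: X=-5992014.4207, Y=-1562610.9165, Z=-1536740.7392 m
→ Helmert⁻¹: X=-5992163.5131, Y=-1562206.4765, Z=-1536754.9481
→ geod (Bowring, a=6378137.000): φ=-14.02746800°, λ=-165.38778000°, h=3401.6840 m

φ=-14.027468°, λ=-165.387780°, h=3401.684 m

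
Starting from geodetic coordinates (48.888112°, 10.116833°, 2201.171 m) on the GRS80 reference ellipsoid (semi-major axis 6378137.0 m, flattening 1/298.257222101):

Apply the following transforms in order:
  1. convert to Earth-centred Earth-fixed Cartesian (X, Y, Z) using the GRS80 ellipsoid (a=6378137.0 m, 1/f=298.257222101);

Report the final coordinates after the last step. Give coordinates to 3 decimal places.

start: φ=48.888112°, λ=10.116833°, h=2201.171 m
→ ECEF (a=6378137.000, f=1/298.257222101): X=4137911.1092, Y=738328.5513, Z=4784044.7190

X=4137911.109 m, Y=738328.551 m, Z=4784044.719 m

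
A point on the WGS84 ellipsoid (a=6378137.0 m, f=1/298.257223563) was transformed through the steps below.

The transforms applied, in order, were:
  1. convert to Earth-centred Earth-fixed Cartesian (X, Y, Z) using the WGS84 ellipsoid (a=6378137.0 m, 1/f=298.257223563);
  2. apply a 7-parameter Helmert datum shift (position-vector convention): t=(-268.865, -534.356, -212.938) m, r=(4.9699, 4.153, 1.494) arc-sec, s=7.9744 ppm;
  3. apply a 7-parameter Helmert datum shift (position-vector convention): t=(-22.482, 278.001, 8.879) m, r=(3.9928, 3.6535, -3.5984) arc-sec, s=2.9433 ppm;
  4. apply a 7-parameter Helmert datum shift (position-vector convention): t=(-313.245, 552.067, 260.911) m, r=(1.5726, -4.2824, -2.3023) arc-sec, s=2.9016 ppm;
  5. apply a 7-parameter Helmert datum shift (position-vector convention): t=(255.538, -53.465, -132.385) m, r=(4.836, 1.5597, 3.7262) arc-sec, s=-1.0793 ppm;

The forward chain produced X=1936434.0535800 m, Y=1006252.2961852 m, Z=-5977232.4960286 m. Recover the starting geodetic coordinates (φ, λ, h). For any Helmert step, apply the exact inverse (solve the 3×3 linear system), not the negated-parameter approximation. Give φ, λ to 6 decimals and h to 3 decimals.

φ=-70.065377°, λ=27.436439°, h=3805.367 m

start: X=1936434.0536, Y=1006252.2962, Z=-5977232.4960 m
→ Helmert⁻¹: X=1936243.9780, Y=1006131.7318, Z=-5977115.5103
→ Helmert⁻¹: X=1936416.2791, Y=1005552.7882, Z=-5977406.9471
→ Helmert⁻¹: X=1936521.4010, Y=1005189.9040, Z=-5977383.3900
→ Helmert⁻¹: X=1936902.4497, Y=1005558.1939, Z=-5977108.0185
→ geod (Bowring, a=6378137.000): φ=-70.06537700°, λ=27.43643900°, h=3805.3670 m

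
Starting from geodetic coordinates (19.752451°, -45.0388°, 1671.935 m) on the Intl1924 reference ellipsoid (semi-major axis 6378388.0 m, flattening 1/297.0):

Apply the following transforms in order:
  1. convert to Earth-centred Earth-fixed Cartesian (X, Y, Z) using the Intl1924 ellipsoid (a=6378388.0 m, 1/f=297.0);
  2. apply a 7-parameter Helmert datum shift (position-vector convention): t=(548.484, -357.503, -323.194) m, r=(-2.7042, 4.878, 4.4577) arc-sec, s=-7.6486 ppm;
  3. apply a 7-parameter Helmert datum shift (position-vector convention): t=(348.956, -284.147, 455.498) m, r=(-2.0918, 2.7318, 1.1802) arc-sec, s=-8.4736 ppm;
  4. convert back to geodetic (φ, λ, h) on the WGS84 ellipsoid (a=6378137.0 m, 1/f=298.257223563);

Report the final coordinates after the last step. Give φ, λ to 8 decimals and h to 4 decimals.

start: φ=19.752451°, λ=-45.038800°, h=1671.935 m
→ ECEF (a=6378388.000, f=1/297.0): X=4244694.0775, Y=-4250446.8838, Z=2142516.7412
→ Helmert 7p (PV): X=4245352.6220, Y=-4250652.0543, Z=2142132.5014
→ Helmert 7p (PV): X=4245718.2961, Y=-4250854.1683, Z=2142556.7291
→ geod (Bowring, a=6378137.000): φ=19.74917942°, λ=-45.03463323°, h=2878.4594 m

φ=19.74917942°, λ=-45.03463323°, h=2878.4594 m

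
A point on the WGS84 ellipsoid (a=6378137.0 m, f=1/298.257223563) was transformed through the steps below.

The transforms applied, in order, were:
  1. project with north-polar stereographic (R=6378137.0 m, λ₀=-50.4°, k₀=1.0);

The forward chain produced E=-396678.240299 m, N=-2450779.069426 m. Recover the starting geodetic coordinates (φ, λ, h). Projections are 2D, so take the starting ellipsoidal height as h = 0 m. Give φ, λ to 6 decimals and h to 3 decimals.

start: E=-396678.2403, N=-2450779.0694 m
→ stereo⁻¹: φ=67.97311700°, λ=-59.59404600°

φ=67.973117°, λ=-59.594046°, h=0.000 m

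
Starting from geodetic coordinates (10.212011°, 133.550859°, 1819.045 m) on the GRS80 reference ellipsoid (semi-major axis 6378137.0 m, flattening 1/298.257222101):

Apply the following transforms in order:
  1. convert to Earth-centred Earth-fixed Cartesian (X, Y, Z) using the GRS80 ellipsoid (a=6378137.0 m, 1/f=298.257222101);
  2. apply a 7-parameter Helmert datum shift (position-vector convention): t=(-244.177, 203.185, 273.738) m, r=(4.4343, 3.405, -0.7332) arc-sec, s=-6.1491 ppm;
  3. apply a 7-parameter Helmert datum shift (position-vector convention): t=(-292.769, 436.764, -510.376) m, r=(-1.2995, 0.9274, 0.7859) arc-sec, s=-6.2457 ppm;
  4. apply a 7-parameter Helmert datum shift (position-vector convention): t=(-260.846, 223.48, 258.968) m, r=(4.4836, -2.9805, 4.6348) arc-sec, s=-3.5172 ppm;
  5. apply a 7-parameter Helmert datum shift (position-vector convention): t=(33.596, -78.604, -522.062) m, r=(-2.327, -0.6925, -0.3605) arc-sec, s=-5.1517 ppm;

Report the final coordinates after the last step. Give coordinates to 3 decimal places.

X=-4327362.315 m, Y=4551753.987 m, Z=1123264.589 m

start: φ=10.212011°, λ=133.550859°, h=1819.045 m
→ ECEF (a=6378137.000, f=1/298.257222101): X=-4326597.3685, Y=4551184.6237, Z=1123657.4130
→ Helmert 7p (PV): X=-4326780.2139, Y=4551351.0461, Z=1124093.5053
→ Helmert 7p (PV): X=-4327058.2463, Y=4551749.9801, Z=1123566.8883
→ Helmert 7p (PV): X=-4327422.3866, Y=4551835.7984, Z=1123858.3208
→ Helmert 7p (PV): X=-4327362.3147, Y=4551753.9868, Z=1123264.5887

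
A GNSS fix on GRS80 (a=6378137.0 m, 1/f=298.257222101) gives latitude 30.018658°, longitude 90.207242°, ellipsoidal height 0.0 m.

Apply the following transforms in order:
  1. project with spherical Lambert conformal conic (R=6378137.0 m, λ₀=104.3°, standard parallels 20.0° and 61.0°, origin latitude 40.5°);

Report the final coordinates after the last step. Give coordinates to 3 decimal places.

start: φ=30.018658°, λ=90.207242°, h=0.000 m
→ lcc (R=6378137.0, λ₀=104.3°): E=-1290738.0043, N=-994354.4761

E=-1290738.004 m, N=-994354.476 m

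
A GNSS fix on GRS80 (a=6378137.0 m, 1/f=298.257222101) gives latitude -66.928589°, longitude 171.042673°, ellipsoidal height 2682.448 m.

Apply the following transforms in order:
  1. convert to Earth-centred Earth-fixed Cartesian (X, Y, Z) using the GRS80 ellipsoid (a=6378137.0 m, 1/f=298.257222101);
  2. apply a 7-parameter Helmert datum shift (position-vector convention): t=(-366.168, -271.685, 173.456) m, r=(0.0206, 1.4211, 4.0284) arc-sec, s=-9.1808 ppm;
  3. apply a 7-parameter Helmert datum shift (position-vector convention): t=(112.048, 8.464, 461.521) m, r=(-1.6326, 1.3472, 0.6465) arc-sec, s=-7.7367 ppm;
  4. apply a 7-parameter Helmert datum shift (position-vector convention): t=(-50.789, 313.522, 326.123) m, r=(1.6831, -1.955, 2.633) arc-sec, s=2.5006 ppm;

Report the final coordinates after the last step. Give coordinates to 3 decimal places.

X=-2477339.679 m, Y=390391.587 m, Z=-5846709.643 m

start: φ=-66.928589°, λ=171.042673°, h=2682.448 m
→ ECEF (a=6378137.000, f=1/298.257222101): X=-2477033.5934, Y=390432.6668, Z=-5847764.9503
→ Helmert 7p (PV): X=-2477424.9343, Y=390109.6048, Z=-5847520.7024
→ Helmert 7p (PV): X=-2477333.1342, Y=390061.0025, Z=-5847000.8476
→ Helmert 7p (PV): X=-2477339.6786, Y=390391.5873, Z=-5846709.6433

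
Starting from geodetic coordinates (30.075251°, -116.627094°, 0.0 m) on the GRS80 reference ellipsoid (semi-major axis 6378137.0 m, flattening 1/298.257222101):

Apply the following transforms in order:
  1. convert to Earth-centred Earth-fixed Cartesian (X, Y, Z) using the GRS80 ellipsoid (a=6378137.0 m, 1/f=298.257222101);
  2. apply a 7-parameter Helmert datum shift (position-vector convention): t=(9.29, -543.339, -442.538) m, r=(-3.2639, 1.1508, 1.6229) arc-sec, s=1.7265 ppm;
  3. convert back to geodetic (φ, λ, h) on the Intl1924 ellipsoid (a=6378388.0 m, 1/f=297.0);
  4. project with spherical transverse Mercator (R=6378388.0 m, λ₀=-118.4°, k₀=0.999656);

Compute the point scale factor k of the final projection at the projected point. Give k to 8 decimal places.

start: φ=30.075251°, λ=-116.627094°, h=0.000 m
→ ECEF (a=6378137.000, f=1/298.257222101): X=-2475792.9222, Y=-4938210.2259, Z=3177595.2092
→ Helmert 7p (PV): X=-2475731.3239, Y=-4938731.2885, Z=3177250.1119
→ geod (Bowring, a=6378388.000): φ=30.07128981°, λ=-116.62410092°, h=-21.8328 m
→ into tm (λ₀=-118.4°): φ=30.07128981°, λ−λ₀=1.77589908°
scale k = 1.00001570

1.00001570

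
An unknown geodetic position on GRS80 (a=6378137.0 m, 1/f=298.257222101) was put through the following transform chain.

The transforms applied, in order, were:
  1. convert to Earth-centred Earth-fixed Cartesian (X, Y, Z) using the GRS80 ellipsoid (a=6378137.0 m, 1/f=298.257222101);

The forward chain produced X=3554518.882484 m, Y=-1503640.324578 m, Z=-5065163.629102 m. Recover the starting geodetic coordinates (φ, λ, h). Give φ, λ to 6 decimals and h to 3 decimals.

start: X=3554518.8825, Y=-1503640.3246, Z=-5065163.6291 m
→ geod (Bowring, a=6378137.000): φ=-52.87915400°, λ=-22.92944000°, h=3417.3500 m

φ=-52.879154°, λ=-22.929440°, h=3417.350 m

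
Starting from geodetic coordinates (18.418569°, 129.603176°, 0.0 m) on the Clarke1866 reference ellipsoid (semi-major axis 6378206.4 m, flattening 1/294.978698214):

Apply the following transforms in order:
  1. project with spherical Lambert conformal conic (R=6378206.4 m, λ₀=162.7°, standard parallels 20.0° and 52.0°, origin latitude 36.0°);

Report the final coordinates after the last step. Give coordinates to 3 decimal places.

E=-3453857.573 m, N=-1312269.567 m

start: φ=18.418569°, λ=129.603176°, h=0.000 m
→ lcc (R=6378206.4, λ₀=162.7°): E=-3453857.5734, N=-1312269.5671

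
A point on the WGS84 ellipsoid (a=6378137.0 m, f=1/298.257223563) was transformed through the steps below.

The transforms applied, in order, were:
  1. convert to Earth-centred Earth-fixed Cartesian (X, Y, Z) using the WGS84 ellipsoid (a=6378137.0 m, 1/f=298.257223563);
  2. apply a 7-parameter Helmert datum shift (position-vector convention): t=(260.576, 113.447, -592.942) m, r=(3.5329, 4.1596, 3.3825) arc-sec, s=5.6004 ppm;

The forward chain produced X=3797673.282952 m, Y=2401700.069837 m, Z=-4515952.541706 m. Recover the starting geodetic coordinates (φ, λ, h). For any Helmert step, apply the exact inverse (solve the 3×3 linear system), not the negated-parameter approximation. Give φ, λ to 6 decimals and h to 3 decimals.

start: X=3797673.2830, Y=2401700.0698, Z=-4515952.5417 m
→ Helmert⁻¹: X=3797521.8776, Y=2401433.5602, Z=-4515298.8617
→ geod (Bowring, a=6378137.000): φ=-45.33345400°, λ=32.30797500°, h=2562.6640 m

φ=-45.333454°, λ=32.307975°, h=2562.664 m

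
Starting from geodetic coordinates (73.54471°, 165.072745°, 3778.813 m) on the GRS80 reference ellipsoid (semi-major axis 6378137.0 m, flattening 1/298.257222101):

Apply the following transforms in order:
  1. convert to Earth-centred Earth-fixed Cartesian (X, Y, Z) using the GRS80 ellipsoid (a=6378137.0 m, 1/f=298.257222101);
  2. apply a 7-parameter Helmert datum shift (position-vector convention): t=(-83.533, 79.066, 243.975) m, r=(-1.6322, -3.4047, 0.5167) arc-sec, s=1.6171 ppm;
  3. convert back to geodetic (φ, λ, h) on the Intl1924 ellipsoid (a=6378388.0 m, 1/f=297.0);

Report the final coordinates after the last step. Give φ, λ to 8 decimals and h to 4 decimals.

φ=73.54388162°, λ=165.07050078°, h=3884.5221 m

start: φ=73.544710°, λ=165.072745°, h=3778.813 m
→ ECEF (a=6378137.000, f=1/298.257222101): X=-1752179.7360, Y=467111.5960, Z=6098362.8514
→ Helmert 7p (PV): X=-1752367.9351, Y=467235.2853, Z=6098584.0694
→ geod (Bowring, a=6378388.000): φ=73.54388162°, λ=165.07050078°, h=3884.5221 m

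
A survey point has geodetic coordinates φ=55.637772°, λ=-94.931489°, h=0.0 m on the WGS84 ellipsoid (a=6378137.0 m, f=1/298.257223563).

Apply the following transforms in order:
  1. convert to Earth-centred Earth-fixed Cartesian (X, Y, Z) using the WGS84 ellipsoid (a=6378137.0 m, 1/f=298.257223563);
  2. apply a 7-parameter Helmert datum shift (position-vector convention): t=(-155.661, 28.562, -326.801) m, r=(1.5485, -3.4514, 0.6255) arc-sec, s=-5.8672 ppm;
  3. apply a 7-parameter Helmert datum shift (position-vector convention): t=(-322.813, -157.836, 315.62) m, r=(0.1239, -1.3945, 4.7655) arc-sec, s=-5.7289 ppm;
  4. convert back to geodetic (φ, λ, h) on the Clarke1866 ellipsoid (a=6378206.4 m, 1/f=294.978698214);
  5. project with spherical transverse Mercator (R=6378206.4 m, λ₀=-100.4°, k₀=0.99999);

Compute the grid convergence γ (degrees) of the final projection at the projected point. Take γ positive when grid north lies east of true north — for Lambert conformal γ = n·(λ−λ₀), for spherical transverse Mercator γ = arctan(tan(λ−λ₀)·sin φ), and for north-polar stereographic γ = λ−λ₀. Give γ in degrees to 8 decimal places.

4.51210441

start: φ=55.637772°, λ=-94.931489°, h=0.000 m
→ ECEF (a=6378137.000, f=1/298.257223563): X=-310177.5826, Y=-3594849.1479, Z=5241784.4859
→ Helmert 7p (PV): X=-310408.2319, Y=-3594839.7864, Z=5241394.7526
→ Helmert 7p (PV): X=-310681.6480, Y=-3594987.3479, Z=5241676.0872
→ geod (Bowring, a=6378206.400): φ=55.63787377°, λ=-94.93927453°, h=105.2557 m
→ into tm (λ₀=-100.4°): φ=55.63787377°, λ−λ₀=5.46072547°
convergence γ = 4.51210441°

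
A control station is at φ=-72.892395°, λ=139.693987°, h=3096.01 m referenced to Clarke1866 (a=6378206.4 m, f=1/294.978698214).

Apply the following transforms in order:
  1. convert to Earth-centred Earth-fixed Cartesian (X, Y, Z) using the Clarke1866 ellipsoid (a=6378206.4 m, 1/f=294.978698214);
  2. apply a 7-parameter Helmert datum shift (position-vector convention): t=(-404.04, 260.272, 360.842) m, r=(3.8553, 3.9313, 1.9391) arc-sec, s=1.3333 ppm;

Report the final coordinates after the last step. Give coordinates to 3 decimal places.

X=-1436507.737 m, Y=1218416.032 m, Z=-6076095.841 m

start: φ=-72.892395°, λ=139.693987°, h=3096.010 m
→ ECEF (a=6378206.400, f=1/294.978698214): X=-1435974.5166, Y=1218054.0598, Z=-6076498.7172
→ Helmert 7p (PV): X=-1436507.7373, Y=1218416.0323, Z=-6076095.8413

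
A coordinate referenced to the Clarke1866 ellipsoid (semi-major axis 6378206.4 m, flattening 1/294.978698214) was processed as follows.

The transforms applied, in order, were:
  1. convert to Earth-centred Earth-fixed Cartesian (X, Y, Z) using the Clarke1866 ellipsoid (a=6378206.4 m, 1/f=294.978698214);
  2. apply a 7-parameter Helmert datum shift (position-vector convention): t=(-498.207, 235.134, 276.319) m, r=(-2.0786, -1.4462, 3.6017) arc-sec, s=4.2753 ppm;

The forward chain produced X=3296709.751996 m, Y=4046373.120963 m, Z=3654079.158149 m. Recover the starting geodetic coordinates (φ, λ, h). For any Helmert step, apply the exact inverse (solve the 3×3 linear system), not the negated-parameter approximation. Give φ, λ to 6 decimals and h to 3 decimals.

φ=35.176546°, λ=50.821849°, h=172.539 m

start: X=3296709.7520, Y=4046373.1210, Z=3654079.1581 m
→ Helmert⁻¹: X=3297290.1305, Y=4046026.2922, Z=3653804.8727
→ geod (Bowring, a=6378206.400): φ=35.17654600°, λ=50.82184900°, h=172.5390 m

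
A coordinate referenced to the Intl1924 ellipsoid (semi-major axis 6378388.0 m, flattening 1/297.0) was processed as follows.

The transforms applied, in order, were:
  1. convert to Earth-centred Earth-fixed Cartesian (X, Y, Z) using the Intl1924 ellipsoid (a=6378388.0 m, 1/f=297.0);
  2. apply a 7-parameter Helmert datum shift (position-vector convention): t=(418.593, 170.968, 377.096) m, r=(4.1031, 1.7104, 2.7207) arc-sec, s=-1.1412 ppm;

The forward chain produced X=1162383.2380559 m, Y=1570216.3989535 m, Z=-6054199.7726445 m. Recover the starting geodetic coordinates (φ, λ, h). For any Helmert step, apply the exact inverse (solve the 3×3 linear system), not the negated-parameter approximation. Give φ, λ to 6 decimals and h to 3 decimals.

φ=-72.233083°, λ=53.491428°, h=2927.908 m

start: X=1162383.2381, Y=1570216.3990, Z=-6054199.7726 m
→ Helmert⁻¹: X=1162036.8851, Y=1569911.4545, Z=-6054605.3715
→ geod (Bowring, a=6378388.000): φ=-72.23308300°, λ=53.49142800°, h=2927.9080 m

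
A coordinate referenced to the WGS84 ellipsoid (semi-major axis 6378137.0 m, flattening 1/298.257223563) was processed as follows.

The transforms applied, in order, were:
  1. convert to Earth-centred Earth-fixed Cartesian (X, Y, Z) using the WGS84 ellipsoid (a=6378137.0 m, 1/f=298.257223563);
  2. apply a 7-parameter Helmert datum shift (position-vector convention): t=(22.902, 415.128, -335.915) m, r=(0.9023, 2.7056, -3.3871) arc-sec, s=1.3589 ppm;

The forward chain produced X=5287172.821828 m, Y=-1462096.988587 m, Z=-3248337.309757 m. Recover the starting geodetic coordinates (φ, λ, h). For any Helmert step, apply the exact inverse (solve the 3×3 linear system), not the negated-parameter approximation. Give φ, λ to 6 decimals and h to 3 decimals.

φ=-30.797275°, λ=-15.461398°, h=2565.523 m

start: X=5287172.8218, Y=-1462096.9886, Z=-3248337.3098 m
→ Helmert⁻¹: X=5287209.3534, Y=-1462437.5152, Z=-3247921.2307
→ geod (Bowring, a=6378137.000): φ=-30.79727500°, λ=-15.46139800°, h=2565.5230 m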